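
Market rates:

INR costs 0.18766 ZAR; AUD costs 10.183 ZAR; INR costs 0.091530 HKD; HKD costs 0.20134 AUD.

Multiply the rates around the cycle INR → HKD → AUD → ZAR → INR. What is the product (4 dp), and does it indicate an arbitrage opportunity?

1.0000 (no arbitrage)

Around INR → HKD → AUD → ZAR → INR: 1 × 0.091530 × 0.20134 × 10.183 ÷ 0.18766 = 0.999994
Product ≈ 1 (deviation 0.001%, within rounding noise).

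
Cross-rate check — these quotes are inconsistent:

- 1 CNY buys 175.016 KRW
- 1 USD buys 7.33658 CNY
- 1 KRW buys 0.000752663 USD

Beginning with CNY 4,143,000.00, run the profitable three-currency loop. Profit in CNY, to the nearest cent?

Profit: CNY 143,896.07

Profitable loop is CNY → USD → KRW → CNY:
CNY 4,143,000.00 ÷ 7.33658 = USD 564,704.54
USD 564,704.54 ÷ 0.000752663 = KRW 750,275,403
KRW 750,275,403 ÷ 175.016 = CNY 4,286,896.07
Profit = CNY 4,286,896.07 − CNY 4,143,000.00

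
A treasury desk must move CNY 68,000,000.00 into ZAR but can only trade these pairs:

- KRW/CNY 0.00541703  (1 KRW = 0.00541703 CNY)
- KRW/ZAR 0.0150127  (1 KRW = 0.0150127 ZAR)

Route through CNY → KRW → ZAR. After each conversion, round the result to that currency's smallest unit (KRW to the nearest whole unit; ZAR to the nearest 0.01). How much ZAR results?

CNY 68,000,000.00 ÷ 0.00541703 = KRW 12,553,004,137
KRW 12,553,004,137 × 0.0150127 = ZAR 188,454,485.21

ZAR 188,454,485.21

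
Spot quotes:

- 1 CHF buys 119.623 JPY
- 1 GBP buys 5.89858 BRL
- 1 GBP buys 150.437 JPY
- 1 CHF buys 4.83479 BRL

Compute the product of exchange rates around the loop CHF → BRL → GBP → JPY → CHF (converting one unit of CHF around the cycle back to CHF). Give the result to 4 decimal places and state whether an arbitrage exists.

1.0308 (arbitrage exists)

Around CHF → BRL → GBP → JPY → CHF: 1 × 4.83479 ÷ 5.89858 × 150.437 ÷ 119.623 = 1.030790
Product > 1; profitable direction is CHF → BRL → GBP → JPY → CHF.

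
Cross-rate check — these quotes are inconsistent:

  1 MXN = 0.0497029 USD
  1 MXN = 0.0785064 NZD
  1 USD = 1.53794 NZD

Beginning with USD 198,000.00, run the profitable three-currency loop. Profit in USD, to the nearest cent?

Profit: USD 5,352.32

Profitable loop is USD → MXN → NZD → USD:
USD 198,000.00 ÷ 0.0497029 = MXN 3,983,670.97
MXN 3,983,670.97 × 0.0785064 = NZD 312,743.67
NZD 312,743.67 ÷ 1.53794 = USD 203,352.32
Profit = USD 203,352.32 − USD 198,000.00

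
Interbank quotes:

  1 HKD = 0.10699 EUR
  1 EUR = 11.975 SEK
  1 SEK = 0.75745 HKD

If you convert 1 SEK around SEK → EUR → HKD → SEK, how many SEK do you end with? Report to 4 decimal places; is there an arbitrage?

1.0305 (arbitrage exists)

Around SEK → EUR → HKD → SEK: 1 ÷ 11.975 ÷ 0.10699 ÷ 0.75745 = 1.030451
Product > 1; profitable direction is SEK → EUR → HKD → SEK.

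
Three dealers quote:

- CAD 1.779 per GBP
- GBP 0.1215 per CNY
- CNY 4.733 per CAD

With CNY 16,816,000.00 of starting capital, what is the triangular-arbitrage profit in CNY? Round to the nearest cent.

Profit: CNY 387,286.78

Profitable loop is CNY → GBP → CAD → CNY:
CNY 16,816,000.00 × 0.1215 = GBP 2,043,144.00
GBP 2,043,144.00 × 1.779 = CAD 3,634,753.18
CAD 3,634,753.18 × 4.733 = CNY 17,203,286.78
Profit = CNY 17,203,286.78 − CNY 16,816,000.00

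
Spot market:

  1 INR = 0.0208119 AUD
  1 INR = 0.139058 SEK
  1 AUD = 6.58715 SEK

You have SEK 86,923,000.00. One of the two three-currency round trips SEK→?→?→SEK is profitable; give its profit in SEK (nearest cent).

Profit: SEK 1,247,113.96

Profitable loop is SEK → AUD → INR → SEK:
SEK 86,923,000.00 ÷ 6.58715 = AUD 13,195,843.42
AUD 13,195,843.42 ÷ 0.0208119 = INR 634,052,797.79
INR 634,052,797.79 × 0.139058 = SEK 88,170,113.96
Profit = SEK 88,170,113.96 − SEK 86,923,000.00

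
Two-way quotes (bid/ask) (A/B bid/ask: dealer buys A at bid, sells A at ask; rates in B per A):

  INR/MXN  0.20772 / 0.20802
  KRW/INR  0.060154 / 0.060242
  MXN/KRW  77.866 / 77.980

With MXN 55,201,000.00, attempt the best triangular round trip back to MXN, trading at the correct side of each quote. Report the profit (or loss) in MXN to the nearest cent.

Best loop MXN → INR → KRW → MXN:
MXN 55,201,000.00 ÷ 0.20802 (buy INR at ask) = INR 265,363,907.32
INR 265,363,907.32 ÷ 0.060242 (buy KRW at ask) = KRW 4,404,965,096
KRW 4,404,965,096 ÷ 77.980 (buy MXN at ask) = MXN 56,488,395.69

Net profit: MXN 1,287,395.69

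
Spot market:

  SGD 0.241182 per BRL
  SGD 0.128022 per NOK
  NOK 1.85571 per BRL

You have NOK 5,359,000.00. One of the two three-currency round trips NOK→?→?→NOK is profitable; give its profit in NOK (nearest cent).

Profitable loop is NOK → BRL → SGD → NOK:
NOK 5,359,000.00 ÷ 1.85571 = BRL 2,887,843.47
BRL 2,887,843.47 × 0.241182 = SGD 696,495.86
SGD 696,495.86 ÷ 0.128022 = NOK 5,440,438.85
Profit = NOK 5,440,438.85 − NOK 5,359,000.00

Profit: NOK 81,438.85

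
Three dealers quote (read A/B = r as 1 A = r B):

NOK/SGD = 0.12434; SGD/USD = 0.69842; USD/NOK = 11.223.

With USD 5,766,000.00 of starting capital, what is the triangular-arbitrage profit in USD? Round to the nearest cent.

Profitable loop is USD → SGD → NOK → USD:
USD 5,766,000.00 ÷ 0.69842 = SGD 8,255,777.33
SGD 8,255,777.33 ÷ 0.12434 = NOK 66,396,793.68
NOK 66,396,793.68 ÷ 11.223 = USD 5,916,135.94
Profit = USD 5,916,135.94 − USD 5,766,000.00

Profit: USD 150,135.94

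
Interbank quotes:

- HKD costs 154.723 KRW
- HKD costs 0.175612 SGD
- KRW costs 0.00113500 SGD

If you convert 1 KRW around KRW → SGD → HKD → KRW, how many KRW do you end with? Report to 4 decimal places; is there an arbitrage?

Around KRW → SGD → HKD → KRW: 1 × 0.00113500 ÷ 0.175612 × 154.723 = 0.999992
Product ≈ 1 (deviation 0.001%, within rounding noise).

1.0000 (no arbitrage)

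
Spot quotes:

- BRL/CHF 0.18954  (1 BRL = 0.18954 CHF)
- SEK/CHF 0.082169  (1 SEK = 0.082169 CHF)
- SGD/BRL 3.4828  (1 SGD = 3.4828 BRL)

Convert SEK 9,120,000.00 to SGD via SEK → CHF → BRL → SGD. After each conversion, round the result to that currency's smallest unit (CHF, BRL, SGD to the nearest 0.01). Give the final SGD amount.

SEK 9,120,000.00 × 0.082169 = CHF 749,381.28
CHF 749,381.28 ÷ 0.18954 = BRL 3,953,684.08
BRL 3,953,684.08 ÷ 3.4828 = SGD 1,135,202.73

SGD 1,135,202.73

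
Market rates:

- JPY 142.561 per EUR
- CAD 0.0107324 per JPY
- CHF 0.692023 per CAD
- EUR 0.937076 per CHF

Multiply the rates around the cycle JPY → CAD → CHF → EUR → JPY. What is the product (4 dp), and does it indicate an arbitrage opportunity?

0.9922 (arbitrage exists)

Around JPY → CAD → CHF → EUR → JPY: 1 × 0.0107324 × 0.692023 × 0.937076 × 142.561 = 0.992186
Product < 1; profitable direction is JPY → EUR → CHF → CAD → JPY.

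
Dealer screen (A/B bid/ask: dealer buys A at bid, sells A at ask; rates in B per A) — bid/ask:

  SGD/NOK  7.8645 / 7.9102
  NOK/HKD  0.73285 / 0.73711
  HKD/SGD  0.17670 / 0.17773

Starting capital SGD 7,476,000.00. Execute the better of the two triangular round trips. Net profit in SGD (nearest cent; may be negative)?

Best loop SGD → NOK → HKD → SGD:
SGD 7,476,000.00 × 7.8645 (sell SGD at bid) = NOK 58,795,002.00
NOK 58,795,002.00 × 0.73285 (sell NOK at bid) = HKD 43,087,917.22
HKD 43,087,917.22 × 0.17670 (sell HKD at bid) = SGD 7,613,634.97

Net profit: SGD 137,634.97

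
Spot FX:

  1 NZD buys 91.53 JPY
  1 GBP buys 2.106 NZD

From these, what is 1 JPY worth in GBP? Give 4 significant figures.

JPY/GBP = 0.005188

1 JPY ÷ 91.53 = 0.0109254 NZD
0.0109254 NZD ÷ 2.106 = 0.00518774 GBP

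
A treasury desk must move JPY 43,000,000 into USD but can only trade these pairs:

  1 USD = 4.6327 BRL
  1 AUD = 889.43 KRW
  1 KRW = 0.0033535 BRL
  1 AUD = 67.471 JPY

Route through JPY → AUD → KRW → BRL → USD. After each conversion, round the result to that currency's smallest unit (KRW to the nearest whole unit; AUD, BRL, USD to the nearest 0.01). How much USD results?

USD 410,324.28

JPY 43,000,000 ÷ 67.471 = AUD 637,310.84
AUD 637,310.84 × 889.43 = KRW 566,843,380
KRW 566,843,380 × 0.0033535 = BRL 1,900,909.27
BRL 1,900,909.27 ÷ 4.6327 = USD 410,324.28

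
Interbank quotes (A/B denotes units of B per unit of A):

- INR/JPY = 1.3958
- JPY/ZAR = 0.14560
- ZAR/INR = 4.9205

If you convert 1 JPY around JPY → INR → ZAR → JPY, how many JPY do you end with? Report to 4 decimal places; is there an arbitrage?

Around JPY → INR → ZAR → JPY: 1 ÷ 1.3958 ÷ 4.9205 ÷ 0.14560 = 1.000014
Product ≈ 1 (deviation 0.001%, within rounding noise).

1.0000 (no arbitrage)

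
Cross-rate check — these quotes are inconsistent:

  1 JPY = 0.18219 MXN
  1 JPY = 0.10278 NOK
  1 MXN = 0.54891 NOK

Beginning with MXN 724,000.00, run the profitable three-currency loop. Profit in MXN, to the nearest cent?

Profit: MXN 20,083.20

Profitable loop is MXN → JPY → NOK → MXN:
MXN 724,000.00 ÷ 0.18219 = JPY 3,973,873
JPY 3,973,873 × 0.10278 = NOK 408,434.71
NOK 408,434.71 ÷ 0.54891 = MXN 744,083.20
Profit = MXN 744,083.20 − MXN 724,000.00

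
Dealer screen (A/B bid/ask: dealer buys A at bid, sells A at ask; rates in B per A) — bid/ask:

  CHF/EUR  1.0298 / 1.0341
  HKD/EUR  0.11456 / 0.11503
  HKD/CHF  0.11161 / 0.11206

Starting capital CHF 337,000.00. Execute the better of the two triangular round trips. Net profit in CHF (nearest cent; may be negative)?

Net result: CHF -275.45 (no profitable arbitrage after spreads)

Best loop CHF → EUR → HKD → CHF:
CHF 337,000.00 × 1.0298 (sell CHF at bid) = EUR 347,042.60
EUR 347,042.60 ÷ 0.11503 (buy HKD at ask) = HKD 3,016,974.70
HKD 3,016,974.70 × 0.11161 (sell HKD at bid) = CHF 336,724.55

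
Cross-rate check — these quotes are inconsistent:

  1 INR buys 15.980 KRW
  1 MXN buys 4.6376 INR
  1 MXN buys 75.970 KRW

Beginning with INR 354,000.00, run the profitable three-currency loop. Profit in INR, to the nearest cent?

Profit: INR 8,890.27

Profitable loop is INR → MXN → KRW → INR:
INR 354,000.00 ÷ 4.6376 = MXN 76,332.59
MXN 76,332.59 × 75.970 = KRW 5,798,987
KRW 5,798,987 ÷ 15.980 = INR 362,890.27
Profit = INR 362,890.27 − INR 354,000.00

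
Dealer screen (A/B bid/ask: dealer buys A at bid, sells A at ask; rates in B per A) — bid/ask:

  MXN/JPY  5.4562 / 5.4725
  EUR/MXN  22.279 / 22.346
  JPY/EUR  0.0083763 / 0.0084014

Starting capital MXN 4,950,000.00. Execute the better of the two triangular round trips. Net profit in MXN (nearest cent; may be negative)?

Best loop MXN → JPY → EUR → MXN:
MXN 4,950,000.00 × 5.4562 (sell MXN at bid) = JPY 27,008,190
JPY 27,008,190 × 0.0083763 (sell JPY at bid) = EUR 226,228.70
EUR 226,228.70 × 22.279 (sell EUR at bid) = MXN 5,040,149.25

Net profit: MXN 90,149.25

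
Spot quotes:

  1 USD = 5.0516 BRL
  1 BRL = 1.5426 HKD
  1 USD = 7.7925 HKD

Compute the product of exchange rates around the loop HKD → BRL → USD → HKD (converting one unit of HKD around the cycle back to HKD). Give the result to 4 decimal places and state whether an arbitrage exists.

Around HKD → BRL → USD → HKD: 1 ÷ 1.5426 ÷ 5.0516 × 7.7925 = 0.999987
Product ≈ 1 (deviation 0.001%, within rounding noise).

1.0000 (no arbitrage)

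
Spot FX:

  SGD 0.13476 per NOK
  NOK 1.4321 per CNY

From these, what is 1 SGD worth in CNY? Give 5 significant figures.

1 SGD ÷ 0.13476 = 7.4206 NOK
7.4206 NOK ÷ 1.4321 = 5.18162 CNY

SGD/CNY = 5.1816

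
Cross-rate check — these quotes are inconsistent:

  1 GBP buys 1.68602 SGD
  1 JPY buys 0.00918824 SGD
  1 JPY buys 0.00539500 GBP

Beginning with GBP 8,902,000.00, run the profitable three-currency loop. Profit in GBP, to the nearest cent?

Profit: GBP 90,195.69

Profitable loop is GBP → JPY → SGD → GBP:
GBP 8,902,000.00 ÷ 0.00539500 = JPY 1,650,046,339
JPY 1,650,046,339 × 0.00918824 = SGD 15,161,021.78
SGD 15,161,021.78 ÷ 1.68602 = GBP 8,992,195.69
Profit = GBP 8,992,195.69 − GBP 8,902,000.00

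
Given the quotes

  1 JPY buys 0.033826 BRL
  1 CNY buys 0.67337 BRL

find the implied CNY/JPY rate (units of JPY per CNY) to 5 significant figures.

CNY/JPY = 19.907

1 CNY × 0.67337 = 0.67337 BRL
0.67337 BRL ÷ 0.033826 = 19.9069 JPY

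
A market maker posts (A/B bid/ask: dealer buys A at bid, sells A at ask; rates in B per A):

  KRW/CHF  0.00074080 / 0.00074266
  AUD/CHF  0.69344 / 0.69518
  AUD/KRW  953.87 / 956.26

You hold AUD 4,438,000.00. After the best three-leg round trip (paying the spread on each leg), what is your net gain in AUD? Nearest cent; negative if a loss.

Best loop AUD → KRW → CHF → AUD:
AUD 4,438,000.00 × 953.87 (sell AUD at bid) = KRW 4,233,275,060
KRW 4,233,275,060 × 0.00074080 (sell KRW at bid) = CHF 3,136,010.16
CHF 3,136,010.16 ÷ 0.69518 (buy AUD at ask) = AUD 4,511,076.50

Net profit: AUD 73,076.50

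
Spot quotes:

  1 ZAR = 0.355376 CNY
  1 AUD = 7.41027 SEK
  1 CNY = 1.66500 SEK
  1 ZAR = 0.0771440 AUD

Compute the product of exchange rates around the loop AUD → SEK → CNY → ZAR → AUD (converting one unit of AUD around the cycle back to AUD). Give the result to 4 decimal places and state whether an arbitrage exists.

Around AUD → SEK → CNY → ZAR → AUD: 1 × 7.41027 ÷ 1.66500 ÷ 0.355376 × 0.0771440 = 0.966126
Product < 1; profitable direction is AUD → ZAR → CNY → SEK → AUD.

0.9661 (arbitrage exists)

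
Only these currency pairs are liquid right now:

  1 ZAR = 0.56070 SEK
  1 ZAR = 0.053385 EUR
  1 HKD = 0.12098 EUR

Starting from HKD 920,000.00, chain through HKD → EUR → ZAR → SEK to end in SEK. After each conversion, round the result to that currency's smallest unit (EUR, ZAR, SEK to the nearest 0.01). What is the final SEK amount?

SEK 1,168,995.17

HKD 920,000.00 × 0.12098 = EUR 111,301.60
EUR 111,301.60 ÷ 0.053385 = ZAR 2,084,885.27
ZAR 2,084,885.27 × 0.56070 = SEK 1,168,995.17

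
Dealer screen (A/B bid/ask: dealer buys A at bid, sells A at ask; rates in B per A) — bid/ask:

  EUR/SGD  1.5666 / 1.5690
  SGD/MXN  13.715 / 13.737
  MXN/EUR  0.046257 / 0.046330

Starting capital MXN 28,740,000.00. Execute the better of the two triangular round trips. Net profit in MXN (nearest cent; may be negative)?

Best loop MXN → SGD → EUR → MXN:
MXN 28,740,000.00 ÷ 13.737 (buy SGD at ask) = SGD 2,092,159.86
SGD 2,092,159.86 ÷ 1.5690 (buy EUR at ask) = EUR 1,333,435.22
EUR 1,333,435.22 ÷ 0.046330 (buy MXN at ask) = MXN 28,781,248.00

Net profit: MXN 41,248.00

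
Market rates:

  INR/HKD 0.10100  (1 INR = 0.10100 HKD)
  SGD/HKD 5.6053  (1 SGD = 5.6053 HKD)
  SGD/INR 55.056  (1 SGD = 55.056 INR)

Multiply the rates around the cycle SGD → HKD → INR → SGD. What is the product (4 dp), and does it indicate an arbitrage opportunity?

Around SGD → HKD → INR → SGD: 1 × 5.6053 ÷ 0.10100 ÷ 55.056 = 1.008029
Product > 1; profitable direction is SGD → HKD → INR → SGD.

1.0080 (arbitrage exists)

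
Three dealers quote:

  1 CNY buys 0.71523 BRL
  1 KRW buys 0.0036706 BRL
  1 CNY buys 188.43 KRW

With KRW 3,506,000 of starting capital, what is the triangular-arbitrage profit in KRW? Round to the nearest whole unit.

Profit: KRW 119,522

Profitable loop is KRW → CNY → BRL → KRW:
KRW 3,506,000 ÷ 188.43 = CNY 18,606.38
CNY 18,606.38 × 0.71523 = BRL 13,307.84
BRL 13,307.84 ÷ 0.0036706 = KRW 3,625,522
Profit = KRW 3,625,522 − KRW 3,506,000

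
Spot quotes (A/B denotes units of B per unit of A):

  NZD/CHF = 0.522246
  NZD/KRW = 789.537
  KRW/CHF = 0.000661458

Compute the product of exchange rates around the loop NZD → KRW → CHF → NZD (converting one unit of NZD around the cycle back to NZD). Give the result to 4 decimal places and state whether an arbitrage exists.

1.0000 (no arbitrage)

Around NZD → KRW → CHF → NZD: 1 × 789.537 × 0.000661458 ÷ 0.522246 = 0.999999
Product ≈ 1 (deviation 0.000%, within rounding noise).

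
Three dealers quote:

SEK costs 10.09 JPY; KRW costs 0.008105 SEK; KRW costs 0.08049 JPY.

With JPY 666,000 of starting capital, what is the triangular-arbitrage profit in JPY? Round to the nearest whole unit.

Profitable loop is JPY → KRW → SEK → JPY:
JPY 666,000 ÷ 0.08049 = KRW 8,274,320
KRW 8,274,320 × 0.008105 = SEK 67,063.36
SEK 67,063.36 × 10.09 = JPY 676,669
Profit = JPY 676,669 − JPY 666,000

Profit: JPY 10,669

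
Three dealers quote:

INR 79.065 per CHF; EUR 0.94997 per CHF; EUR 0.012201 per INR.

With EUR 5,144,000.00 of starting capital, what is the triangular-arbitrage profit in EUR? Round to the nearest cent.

Profit: EUR 79,610.33

Profitable loop is EUR → CHF → INR → EUR:
EUR 5,144,000.00 ÷ 0.94997 = CHF 5,414,907.84
CHF 5,414,907.84 × 79.065 = INR 428,129,688.31
INR 428,129,688.31 × 0.012201 = EUR 5,223,610.33
Profit = EUR 5,223,610.33 − EUR 5,144,000.00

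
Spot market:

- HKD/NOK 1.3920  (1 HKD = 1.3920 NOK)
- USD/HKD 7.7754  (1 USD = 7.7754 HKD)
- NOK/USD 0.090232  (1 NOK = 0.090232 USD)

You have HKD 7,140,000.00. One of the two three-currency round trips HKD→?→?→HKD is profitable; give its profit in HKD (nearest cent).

Profitable loop is HKD → USD → NOK → HKD:
HKD 7,140,000.00 ÷ 7.7754 = USD 918,280.73
USD 918,280.73 ÷ 0.090232 = NOK 10,176,885.49
NOK 10,176,885.49 ÷ 1.3920 = HKD 7,310,980.96
Profit = HKD 7,310,980.96 − HKD 7,140,000.00

Profit: HKD 170,980.96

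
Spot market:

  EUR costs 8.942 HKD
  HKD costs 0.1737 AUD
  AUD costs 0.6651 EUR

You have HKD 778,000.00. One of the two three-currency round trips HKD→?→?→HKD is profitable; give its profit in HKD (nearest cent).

Profit: HKD 25,713.07

Profitable loop is HKD → AUD → EUR → HKD:
HKD 778,000.00 × 0.1737 = AUD 135,138.60
AUD 135,138.60 × 0.6651 = EUR 89,880.68
EUR 89,880.68 × 8.942 = HKD 803,713.07
Profit = HKD 803,713.07 − HKD 778,000.00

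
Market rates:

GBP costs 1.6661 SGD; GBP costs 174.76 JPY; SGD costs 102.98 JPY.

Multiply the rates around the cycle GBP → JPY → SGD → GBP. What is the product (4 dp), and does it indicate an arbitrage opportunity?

1.0186 (arbitrage exists)

Around GBP → JPY → SGD → GBP: 1 × 174.76 ÷ 102.98 ÷ 1.6661 = 1.018563
Product > 1; profitable direction is GBP → JPY → SGD → GBP.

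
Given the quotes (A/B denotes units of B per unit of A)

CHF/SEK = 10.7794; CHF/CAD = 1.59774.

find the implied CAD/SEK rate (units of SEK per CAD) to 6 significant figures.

1 CAD ÷ 1.59774 = 0.625884 CHF
0.625884 CHF × 10.7794 = 6.74665 SEK

CAD/SEK = 6.74665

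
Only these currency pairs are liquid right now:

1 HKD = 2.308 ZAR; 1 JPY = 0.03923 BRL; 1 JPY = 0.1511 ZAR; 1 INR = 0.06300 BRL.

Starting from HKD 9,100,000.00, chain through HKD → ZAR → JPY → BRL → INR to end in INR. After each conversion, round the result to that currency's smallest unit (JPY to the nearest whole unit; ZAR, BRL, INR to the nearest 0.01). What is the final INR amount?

HKD 9,100,000.00 × 2.308 = ZAR 21,002,800.00
ZAR 21,002,800.00 ÷ 0.1511 = JPY 138,999,338
JPY 138,999,338 × 0.03923 = BRL 5,452,944.03
BRL 5,452,944.03 ÷ 0.06300 = INR 86,554,667.14

INR 86,554,667.14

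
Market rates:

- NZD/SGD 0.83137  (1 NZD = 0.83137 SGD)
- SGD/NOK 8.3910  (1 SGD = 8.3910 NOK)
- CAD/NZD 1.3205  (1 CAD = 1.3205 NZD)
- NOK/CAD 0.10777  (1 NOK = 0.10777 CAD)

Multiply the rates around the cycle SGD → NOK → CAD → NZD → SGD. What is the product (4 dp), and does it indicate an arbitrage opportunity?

0.9928 (arbitrage exists)

Around SGD → NOK → CAD → NZD → SGD: 1 × 8.3910 × 0.10777 × 1.3205 × 0.83137 = 0.992760
Product < 1; profitable direction is SGD → NZD → CAD → NOK → SGD.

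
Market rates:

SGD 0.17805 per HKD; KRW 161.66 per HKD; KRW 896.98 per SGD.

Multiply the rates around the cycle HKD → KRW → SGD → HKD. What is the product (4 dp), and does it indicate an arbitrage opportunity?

1.0122 (arbitrage exists)

Around HKD → KRW → SGD → HKD: 1 × 161.66 ÷ 896.98 ÷ 0.17805 = 1.012227
Product > 1; profitable direction is HKD → KRW → SGD → HKD.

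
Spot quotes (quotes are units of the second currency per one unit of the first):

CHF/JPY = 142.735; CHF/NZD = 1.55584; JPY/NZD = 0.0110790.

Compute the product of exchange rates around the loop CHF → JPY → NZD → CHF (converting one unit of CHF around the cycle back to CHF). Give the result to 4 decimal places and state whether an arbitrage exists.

Around CHF → JPY → NZD → CHF: 1 × 142.735 × 0.0110790 ÷ 1.55584 = 1.016403
Product > 1; profitable direction is CHF → JPY → NZD → CHF.

1.0164 (arbitrage exists)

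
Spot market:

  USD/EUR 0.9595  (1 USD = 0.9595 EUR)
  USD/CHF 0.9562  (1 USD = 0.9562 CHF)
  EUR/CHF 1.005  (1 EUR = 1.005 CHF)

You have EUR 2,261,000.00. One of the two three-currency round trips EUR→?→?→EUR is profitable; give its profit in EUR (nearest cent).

Profit: EUR 19,147.09

Profitable loop is EUR → CHF → USD → EUR:
EUR 2,261,000.00 × 1.005 = CHF 2,272,305.00
CHF 2,272,305.00 ÷ 0.9562 = USD 2,376,390.92
USD 2,376,390.92 × 0.9595 = EUR 2,280,147.09
Profit = EUR 2,280,147.09 − EUR 2,261,000.00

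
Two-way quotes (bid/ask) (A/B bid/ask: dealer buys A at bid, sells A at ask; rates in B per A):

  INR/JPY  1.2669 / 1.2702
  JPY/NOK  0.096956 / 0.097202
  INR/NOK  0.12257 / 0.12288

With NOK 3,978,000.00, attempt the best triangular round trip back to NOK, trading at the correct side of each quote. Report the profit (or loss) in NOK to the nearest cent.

Best loop NOK → INR → JPY → NOK:
NOK 3,978,000.00 ÷ 0.12288 (buy INR at ask) = INR 32,373,046.88
INR 32,373,046.88 × 1.2669 (sell INR at bid) = JPY 41,013,413
JPY 41,013,413 × 0.096956 (sell JPY at bid) = NOK 3,976,496.48

Net result: NOK -1,503.52 (no profitable arbitrage after spreads)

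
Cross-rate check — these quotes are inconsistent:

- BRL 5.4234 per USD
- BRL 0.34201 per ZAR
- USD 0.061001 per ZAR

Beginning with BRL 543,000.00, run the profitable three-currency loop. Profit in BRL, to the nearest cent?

Profit: BRL 18,345.24

Profitable loop is BRL → USD → ZAR → BRL:
BRL 543,000.00 ÷ 5.4234 = USD 100,121.69
USD 100,121.69 ÷ 0.061001 = ZAR 1,641,312.35
ZAR 1,641,312.35 × 0.34201 = BRL 561,345.24
Profit = BRL 561,345.24 − BRL 543,000.00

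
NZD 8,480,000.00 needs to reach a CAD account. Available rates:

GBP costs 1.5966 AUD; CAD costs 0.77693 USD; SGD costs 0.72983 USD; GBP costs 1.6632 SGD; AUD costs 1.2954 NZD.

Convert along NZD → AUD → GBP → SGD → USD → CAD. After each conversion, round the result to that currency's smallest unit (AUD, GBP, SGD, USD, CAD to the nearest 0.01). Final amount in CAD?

NZD 8,480,000.00 ÷ 1.2954 = AUD 6,546,240.54
AUD 6,546,240.54 ÷ 1.5966 = GBP 4,100,113.08
GBP 4,100,113.08 × 1.6632 = SGD 6,819,308.07
SGD 6,819,308.07 × 0.72983 = USD 4,976,935.61
USD 4,976,935.61 ÷ 0.77693 = CAD 6,405,899.64

CAD 6,405,899.64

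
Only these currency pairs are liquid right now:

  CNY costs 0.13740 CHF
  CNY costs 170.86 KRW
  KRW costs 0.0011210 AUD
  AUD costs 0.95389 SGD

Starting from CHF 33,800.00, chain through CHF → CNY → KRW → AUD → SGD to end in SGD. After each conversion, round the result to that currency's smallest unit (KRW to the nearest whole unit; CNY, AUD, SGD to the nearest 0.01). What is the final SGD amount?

SGD 44,944.26

CHF 33,800.00 ÷ 0.13740 = CNY 245,997.09
CNY 245,997.09 × 170.86 = KRW 42,031,063
KRW 42,031,063 × 0.0011210 = AUD 47,116.82
AUD 47,116.82 × 0.95389 = SGD 44,944.26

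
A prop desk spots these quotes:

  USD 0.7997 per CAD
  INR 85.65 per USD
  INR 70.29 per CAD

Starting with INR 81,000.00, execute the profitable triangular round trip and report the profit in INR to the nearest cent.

Profit: INR 2,123.55

Profitable loop is INR → USD → CAD → INR:
INR 81,000.00 ÷ 85.65 = USD 945.71
USD 945.71 ÷ 0.7997 = CAD 1,182.58
CAD 1,182.58 × 70.29 = INR 83,123.55
Profit = INR 83,123.55 − INR 81,000.00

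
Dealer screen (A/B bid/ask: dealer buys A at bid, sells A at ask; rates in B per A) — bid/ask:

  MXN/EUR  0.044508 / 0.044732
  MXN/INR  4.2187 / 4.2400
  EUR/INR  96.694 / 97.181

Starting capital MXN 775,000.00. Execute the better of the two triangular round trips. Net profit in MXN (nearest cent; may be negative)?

Best loop MXN → EUR → INR → MXN:
MXN 775,000.00 × 0.044508 (sell MXN at bid) = EUR 34,493.70
EUR 34,493.70 × 96.694 (sell EUR at bid) = INR 3,335,333.83
INR 3,335,333.83 ÷ 4.2400 (buy MXN at ask) = MXN 786,635.34

Net profit: MXN 11,635.34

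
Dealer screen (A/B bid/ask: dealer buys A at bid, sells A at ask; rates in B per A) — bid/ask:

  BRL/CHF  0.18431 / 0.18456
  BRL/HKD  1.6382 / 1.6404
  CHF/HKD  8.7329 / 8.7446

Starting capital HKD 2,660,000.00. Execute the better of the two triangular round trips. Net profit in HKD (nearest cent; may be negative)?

Net profit: HKD 40,045.16

Best loop HKD → CHF → BRL → HKD:
HKD 2,660,000.00 ÷ 8.7446 (buy CHF at ask) = CHF 304,187.73
CHF 304,187.73 ÷ 0.18456 (buy BRL at ask) = BRL 1,648,177.98
BRL 1,648,177.98 × 1.6382 (sell BRL at bid) = HKD 2,700,045.16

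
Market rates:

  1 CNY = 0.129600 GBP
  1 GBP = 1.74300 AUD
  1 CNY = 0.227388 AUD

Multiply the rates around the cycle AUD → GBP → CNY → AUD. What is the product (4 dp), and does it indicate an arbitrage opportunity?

1.0066 (arbitrage exists)

Around AUD → GBP → CNY → AUD: 1 ÷ 1.74300 ÷ 0.129600 × 0.227388 = 1.006619
Product > 1; profitable direction is AUD → GBP → CNY → AUD.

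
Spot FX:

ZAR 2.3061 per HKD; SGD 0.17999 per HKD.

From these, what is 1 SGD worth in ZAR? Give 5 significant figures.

SGD/ZAR = 12.812

1 SGD ÷ 0.17999 = 5.55586 HKD
5.55586 HKD × 2.3061 = 12.8124 ZAR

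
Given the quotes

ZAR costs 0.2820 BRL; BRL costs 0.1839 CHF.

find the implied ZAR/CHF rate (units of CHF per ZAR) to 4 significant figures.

1 ZAR × 0.2820 = 0.282 BRL
0.282 BRL × 0.1839 = 0.0518598 CHF

ZAR/CHF = 0.05186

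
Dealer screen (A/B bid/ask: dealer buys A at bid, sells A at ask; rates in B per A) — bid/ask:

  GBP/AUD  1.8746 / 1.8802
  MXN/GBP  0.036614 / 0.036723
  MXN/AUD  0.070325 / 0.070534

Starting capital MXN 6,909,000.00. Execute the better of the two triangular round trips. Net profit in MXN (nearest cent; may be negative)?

Best loop MXN → AUD → GBP → MXN:
MXN 6,909,000.00 × 0.070325 (sell MXN at bid) = AUD 485,875.42
AUD 485,875.42 ÷ 1.8802 (buy GBP at ask) = GBP 258,416.88
GBP 258,416.88 ÷ 0.036723 (buy MXN at ask) = MXN 7,036,921.92

Net profit: MXN 127,921.92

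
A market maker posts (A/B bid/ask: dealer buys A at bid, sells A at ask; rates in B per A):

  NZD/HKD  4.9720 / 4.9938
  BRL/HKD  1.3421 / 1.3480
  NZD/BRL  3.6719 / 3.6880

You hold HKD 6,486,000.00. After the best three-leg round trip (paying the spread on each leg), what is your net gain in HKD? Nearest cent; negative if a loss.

Best loop HKD → BRL → NZD → HKD:
HKD 6,486,000.00 ÷ 1.3480 (buy BRL at ask) = BRL 4,811,572.70
BRL 4,811,572.70 ÷ 3.6880 (buy NZD at ask) = NZD 1,304,656.37
NZD 1,304,656.37 × 4.9720 (sell NZD at bid) = HKD 6,486,751.48

Net profit: HKD 751.48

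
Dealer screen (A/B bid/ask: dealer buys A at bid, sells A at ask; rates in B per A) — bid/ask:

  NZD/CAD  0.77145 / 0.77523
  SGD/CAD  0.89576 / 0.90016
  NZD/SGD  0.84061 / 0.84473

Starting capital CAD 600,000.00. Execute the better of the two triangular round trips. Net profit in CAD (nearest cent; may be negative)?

Net profit: CAD 8,725.37

Best loop CAD → SGD → NZD → CAD:
CAD 600,000.00 ÷ 0.90016 (buy SGD at ask) = SGD 666,548.17
SGD 666,548.17 ÷ 0.84473 (buy NZD at ask) = NZD 789,066.53
NZD 789,066.53 × 0.77145 (sell NZD at bid) = CAD 608,725.37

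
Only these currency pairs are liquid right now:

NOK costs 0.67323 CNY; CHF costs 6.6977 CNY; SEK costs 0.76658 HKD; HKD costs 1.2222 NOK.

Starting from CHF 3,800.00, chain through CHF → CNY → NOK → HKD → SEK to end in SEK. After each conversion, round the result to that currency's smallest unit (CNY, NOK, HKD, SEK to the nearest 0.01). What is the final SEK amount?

CHF 3,800.00 × 6.6977 = CNY 25,451.26
CNY 25,451.26 ÷ 0.67323 = NOK 37,804.70
NOK 37,804.70 ÷ 1.2222 = HKD 30,931.68
HKD 30,931.68 ÷ 0.76658 = SEK 40,350.23

SEK 40,350.23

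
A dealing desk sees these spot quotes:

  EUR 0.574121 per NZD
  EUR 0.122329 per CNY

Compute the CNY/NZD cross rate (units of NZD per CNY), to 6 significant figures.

CNY/NZD = 0.213072

1 CNY × 0.122329 = 0.122329 EUR
0.122329 EUR ÷ 0.574121 = 0.213072 NZD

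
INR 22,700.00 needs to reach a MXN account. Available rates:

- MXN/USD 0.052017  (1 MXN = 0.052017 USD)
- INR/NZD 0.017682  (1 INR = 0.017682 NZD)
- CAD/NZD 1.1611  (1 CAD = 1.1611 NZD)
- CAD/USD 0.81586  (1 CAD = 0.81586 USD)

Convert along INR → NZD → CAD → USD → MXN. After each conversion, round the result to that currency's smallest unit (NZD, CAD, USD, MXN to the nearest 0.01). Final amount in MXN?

MXN 5,421.88

INR 22,700.00 × 0.017682 = NZD 401.38
NZD 401.38 ÷ 1.1611 = CAD 345.69
CAD 345.69 × 0.81586 = USD 282.03
USD 282.03 ÷ 0.052017 = MXN 5,421.88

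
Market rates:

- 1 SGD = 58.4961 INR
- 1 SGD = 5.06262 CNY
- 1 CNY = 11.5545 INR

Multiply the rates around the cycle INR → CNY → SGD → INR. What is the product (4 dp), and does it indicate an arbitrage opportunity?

Around INR → CNY → SGD → INR: 1 ÷ 11.5545 ÷ 5.06262 × 58.4961 = 1.000001
Product ≈ 1 (deviation 0.000%, within rounding noise).

1.0000 (no arbitrage)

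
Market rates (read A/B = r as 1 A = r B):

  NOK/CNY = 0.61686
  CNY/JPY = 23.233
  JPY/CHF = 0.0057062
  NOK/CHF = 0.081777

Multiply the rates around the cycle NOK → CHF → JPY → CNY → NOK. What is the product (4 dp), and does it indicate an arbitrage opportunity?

Around NOK → CHF → JPY → CNY → NOK: 1 × 0.081777 ÷ 0.0057062 ÷ 23.233 ÷ 0.61686 = 0.999982
Product ≈ 1 (deviation 0.002%, within rounding noise).

1.0000 (no arbitrage)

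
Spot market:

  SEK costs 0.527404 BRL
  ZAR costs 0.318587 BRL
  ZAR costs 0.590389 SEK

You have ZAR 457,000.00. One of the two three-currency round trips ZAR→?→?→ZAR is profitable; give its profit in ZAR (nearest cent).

Profit: ZAR 10,587.16

Profitable loop is ZAR → BRL → SEK → ZAR:
ZAR 457,000.00 × 0.318587 = BRL 145,594.26
BRL 145,594.26 ÷ 0.527404 = SEK 276,058.31
SEK 276,058.31 ÷ 0.590389 = ZAR 467,587.16
Profit = ZAR 467,587.16 − ZAR 457,000.00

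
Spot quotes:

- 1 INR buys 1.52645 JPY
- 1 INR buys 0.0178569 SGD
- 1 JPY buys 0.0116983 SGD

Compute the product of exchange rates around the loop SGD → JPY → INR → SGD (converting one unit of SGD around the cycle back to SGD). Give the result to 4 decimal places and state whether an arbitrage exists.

Around SGD → JPY → INR → SGD: 1 ÷ 0.0116983 ÷ 1.52645 × 0.0178569 = 1.000002
Product ≈ 1 (deviation 0.000%, within rounding noise).

1.0000 (no arbitrage)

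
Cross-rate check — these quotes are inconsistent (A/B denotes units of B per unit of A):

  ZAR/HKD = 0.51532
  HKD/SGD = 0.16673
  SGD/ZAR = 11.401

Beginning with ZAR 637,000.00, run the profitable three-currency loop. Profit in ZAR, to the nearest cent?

Profitable loop is ZAR → SGD → HKD → ZAR:
ZAR 637,000.00 ÷ 11.401 = SGD 55,872.29
SGD 55,872.29 ÷ 0.16673 = HKD 335,106.41
HKD 335,106.41 ÷ 0.51532 = ZAR 650,288.00
Profit = ZAR 650,288.00 − ZAR 637,000.00

Profit: ZAR 13,288.00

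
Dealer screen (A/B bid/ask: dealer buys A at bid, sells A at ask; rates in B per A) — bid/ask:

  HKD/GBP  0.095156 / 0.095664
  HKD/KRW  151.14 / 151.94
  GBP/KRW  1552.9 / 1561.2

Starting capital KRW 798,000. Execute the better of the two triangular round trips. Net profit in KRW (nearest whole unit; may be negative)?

Best loop KRW → GBP → HKD → KRW:
KRW 798,000 ÷ 1561.2 (buy GBP at ask) = GBP 511.15
GBP 511.15 ÷ 0.095664 (buy HKD at ask) = HKD 5,343.13
HKD 5,343.13 × 151.14 (sell HKD at bid) = KRW 807,561

Net profit: KRW 9,561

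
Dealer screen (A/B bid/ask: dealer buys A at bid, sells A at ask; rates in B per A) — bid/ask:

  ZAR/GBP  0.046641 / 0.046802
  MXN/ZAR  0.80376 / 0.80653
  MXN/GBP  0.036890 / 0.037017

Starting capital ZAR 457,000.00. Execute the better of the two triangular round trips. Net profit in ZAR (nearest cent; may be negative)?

Best loop ZAR → GBP → MXN → ZAR:
ZAR 457,000.00 × 0.046641 (sell ZAR at bid) = GBP 21,314.94
GBP 21,314.94 ÷ 0.037017 (buy MXN at ask) = MXN 575,814.81
MXN 575,814.81 × 0.80376 (sell MXN at bid) = ZAR 462,816.92

Net profit: ZAR 5,816.92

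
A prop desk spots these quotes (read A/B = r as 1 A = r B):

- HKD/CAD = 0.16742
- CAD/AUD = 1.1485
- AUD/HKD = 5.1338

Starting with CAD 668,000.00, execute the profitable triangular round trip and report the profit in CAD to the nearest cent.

Profit: CAD 8,704.68

Profitable loop is CAD → HKD → AUD → CAD:
CAD 668,000.00 ÷ 0.16742 = HKD 3,989,965.36
HKD 3,989,965.36 ÷ 5.1338 = AUD 777,195.32
AUD 777,195.32 ÷ 1.1485 = CAD 676,704.68
Profit = CAD 676,704.68 − CAD 668,000.00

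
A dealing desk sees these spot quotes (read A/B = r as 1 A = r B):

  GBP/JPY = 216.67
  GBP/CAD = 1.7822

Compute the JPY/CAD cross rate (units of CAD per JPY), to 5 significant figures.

1 JPY ÷ 216.67 = 0.00461531 GBP
0.00461531 GBP × 1.7822 = 0.00822541 CAD

JPY/CAD = 0.0082254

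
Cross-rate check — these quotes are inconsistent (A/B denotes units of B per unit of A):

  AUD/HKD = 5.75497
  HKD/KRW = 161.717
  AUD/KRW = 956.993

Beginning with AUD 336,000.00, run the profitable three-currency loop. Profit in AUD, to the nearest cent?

Profitable loop is AUD → KRW → HKD → AUD:
AUD 336,000.00 × 956.993 = KRW 321,549,648
KRW 321,549,648 ÷ 161.717 = HKD 1,988,347.84
HKD 1,988,347.84 ÷ 5.75497 = AUD 345,500.99
Profit = AUD 345,500.99 − AUD 336,000.00

Profit: AUD 9,500.99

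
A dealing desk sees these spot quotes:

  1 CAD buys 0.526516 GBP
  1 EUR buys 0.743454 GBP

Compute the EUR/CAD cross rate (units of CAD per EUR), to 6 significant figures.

1 EUR × 0.743454 = 0.743454 GBP
0.743454 GBP ÷ 0.526516 = 1.41203 CAD

EUR/CAD = 1.41203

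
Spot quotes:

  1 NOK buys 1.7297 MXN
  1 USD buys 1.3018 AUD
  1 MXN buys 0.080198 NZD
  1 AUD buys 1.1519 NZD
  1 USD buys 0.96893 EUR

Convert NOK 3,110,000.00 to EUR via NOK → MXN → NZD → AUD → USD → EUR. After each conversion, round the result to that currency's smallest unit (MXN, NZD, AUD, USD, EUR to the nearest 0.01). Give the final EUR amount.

EUR 278,758.47

NOK 3,110,000.00 × 1.7297 = MXN 5,379,367.00
MXN 5,379,367.00 × 0.080198 = NZD 431,414.47
NZD 431,414.47 ÷ 1.1519 = AUD 374,524.24
AUD 374,524.24 ÷ 1.3018 = USD 287,697.22
USD 287,697.22 × 0.96893 = EUR 278,758.47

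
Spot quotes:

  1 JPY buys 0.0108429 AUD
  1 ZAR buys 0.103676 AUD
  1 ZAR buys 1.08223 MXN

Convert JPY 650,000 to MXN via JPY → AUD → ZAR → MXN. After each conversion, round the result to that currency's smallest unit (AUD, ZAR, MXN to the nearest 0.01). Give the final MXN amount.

JPY 650,000 × 0.0108429 = AUD 7,047.89
AUD 7,047.89 ÷ 0.103676 = ZAR 67,979.96
ZAR 67,979.96 × 1.08223 = MXN 73,569.95

MXN 73,569.95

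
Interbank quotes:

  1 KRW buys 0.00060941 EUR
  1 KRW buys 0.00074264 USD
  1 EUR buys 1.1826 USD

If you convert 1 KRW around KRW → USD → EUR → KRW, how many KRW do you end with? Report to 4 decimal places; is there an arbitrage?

Around KRW → USD → EUR → KRW: 1 × 0.00074264 ÷ 1.1826 ÷ 0.00060941 = 1.030459
Product > 1; profitable direction is KRW → USD → EUR → KRW.

1.0305 (arbitrage exists)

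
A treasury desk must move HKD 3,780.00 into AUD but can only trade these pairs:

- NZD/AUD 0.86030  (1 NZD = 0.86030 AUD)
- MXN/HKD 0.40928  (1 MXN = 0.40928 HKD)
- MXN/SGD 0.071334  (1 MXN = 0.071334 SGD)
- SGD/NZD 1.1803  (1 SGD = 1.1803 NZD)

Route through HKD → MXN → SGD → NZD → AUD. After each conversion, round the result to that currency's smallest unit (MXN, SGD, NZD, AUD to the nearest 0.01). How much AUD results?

HKD 3,780.00 ÷ 0.40928 = MXN 9,235.73
MXN 9,235.73 × 0.071334 = SGD 658.82
SGD 658.82 × 1.1803 = NZD 777.61
NZD 777.61 × 0.86030 = AUD 668.98

AUD 668.98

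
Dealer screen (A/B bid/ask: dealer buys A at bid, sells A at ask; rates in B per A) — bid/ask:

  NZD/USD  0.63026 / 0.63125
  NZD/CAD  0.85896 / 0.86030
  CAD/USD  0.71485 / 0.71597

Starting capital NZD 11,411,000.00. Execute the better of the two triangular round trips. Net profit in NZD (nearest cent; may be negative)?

Net profit: NZD 265,124.10

Best loop NZD → USD → CAD → NZD:
NZD 11,411,000.00 × 0.63026 (sell NZD at bid) = USD 7,191,896.86
USD 7,191,896.86 ÷ 0.71597 (buy CAD at ask) = CAD 10,044,969.57
CAD 10,044,969.57 ÷ 0.86030 (buy NZD at ask) = NZD 11,676,124.10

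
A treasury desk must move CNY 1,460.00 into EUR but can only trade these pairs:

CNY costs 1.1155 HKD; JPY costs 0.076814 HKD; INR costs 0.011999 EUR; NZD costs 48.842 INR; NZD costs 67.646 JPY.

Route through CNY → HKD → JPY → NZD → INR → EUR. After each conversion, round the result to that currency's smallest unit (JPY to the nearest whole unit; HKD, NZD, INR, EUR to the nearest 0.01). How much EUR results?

EUR 183.69

CNY 1,460.00 × 1.1155 = HKD 1,628.63
HKD 1,628.63 ÷ 0.076814 = JPY 21,202
JPY 21,202 ÷ 67.646 = NZD 313.43
NZD 313.43 × 48.842 = INR 15,308.55
INR 15,308.55 × 0.011999 = EUR 183.69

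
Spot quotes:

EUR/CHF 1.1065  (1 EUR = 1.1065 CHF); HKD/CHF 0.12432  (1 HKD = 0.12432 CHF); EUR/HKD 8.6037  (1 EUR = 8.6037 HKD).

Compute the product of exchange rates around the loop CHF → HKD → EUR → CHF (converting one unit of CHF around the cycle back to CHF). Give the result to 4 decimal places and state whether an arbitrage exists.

Around CHF → HKD → EUR → CHF: 1 ÷ 0.12432 ÷ 8.6037 × 1.1065 = 1.034487
Product > 1; profitable direction is CHF → HKD → EUR → CHF.

1.0345 (arbitrage exists)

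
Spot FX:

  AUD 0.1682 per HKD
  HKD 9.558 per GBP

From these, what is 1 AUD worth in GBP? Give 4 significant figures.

AUD/GBP = 0.6220

1 AUD ÷ 0.1682 = 5.9453 HKD
5.9453 HKD ÷ 9.558 = 0.622024 GBP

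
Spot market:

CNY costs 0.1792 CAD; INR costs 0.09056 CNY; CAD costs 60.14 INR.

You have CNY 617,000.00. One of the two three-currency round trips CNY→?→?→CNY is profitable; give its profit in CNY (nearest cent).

Profitable loop is CNY → INR → CAD → CNY:
CNY 617,000.00 ÷ 0.09056 = INR 6,813,162.54
INR 6,813,162.54 ÷ 60.14 = CAD 113,288.37
CAD 113,288.37 ÷ 0.1792 = CNY 632,189.56
Profit = CNY 632,189.56 − CNY 617,000.00

Profit: CNY 15,189.56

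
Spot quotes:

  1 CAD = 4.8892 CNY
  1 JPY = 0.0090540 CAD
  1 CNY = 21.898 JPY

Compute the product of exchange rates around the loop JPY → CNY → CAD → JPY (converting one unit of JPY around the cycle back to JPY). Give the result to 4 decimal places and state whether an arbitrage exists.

Around JPY → CNY → CAD → JPY: 1 ÷ 21.898 ÷ 4.8892 ÷ 0.0090540 = 1.031614
Product > 1; profitable direction is JPY → CNY → CAD → JPY.

1.0316 (arbitrage exists)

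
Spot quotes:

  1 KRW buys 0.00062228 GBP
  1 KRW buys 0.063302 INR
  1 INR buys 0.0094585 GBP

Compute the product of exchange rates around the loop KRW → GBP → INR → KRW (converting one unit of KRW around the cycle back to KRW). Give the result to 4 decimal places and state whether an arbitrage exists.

1.0393 (arbitrage exists)

Around KRW → GBP → INR → KRW: 1 × 0.00062228 ÷ 0.0094585 ÷ 0.063302 = 1.039312
Product > 1; profitable direction is KRW → GBP → INR → KRW.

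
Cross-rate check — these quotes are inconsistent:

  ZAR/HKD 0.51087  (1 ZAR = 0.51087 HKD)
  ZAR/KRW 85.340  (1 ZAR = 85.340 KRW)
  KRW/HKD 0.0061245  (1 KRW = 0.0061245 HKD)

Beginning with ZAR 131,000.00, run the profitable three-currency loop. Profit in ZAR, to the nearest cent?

Profitable loop is ZAR → KRW → HKD → ZAR:
ZAR 131,000.00 × 85.340 = KRW 11,179,540
KRW 11,179,540 × 0.0061245 = HKD 68,469.09
HKD 68,469.09 ÷ 0.51087 = ZAR 134,024.49
Profit = ZAR 134,024.49 − ZAR 131,000.00

Profit: ZAR 3,024.49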